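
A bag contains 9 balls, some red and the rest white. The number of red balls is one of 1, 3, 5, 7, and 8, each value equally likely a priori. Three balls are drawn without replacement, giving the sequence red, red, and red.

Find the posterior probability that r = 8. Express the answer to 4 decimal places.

0.5490

Compute the likelihood of the observed sequence for each case: P(data | r = 1) = (1/9)(0/8) = 0; P(data | r = 3) = (3/9)(2/8)(1/7) = 1/84; P(data | r = 5) = (5/9)(4/8)(3/7) = 5/42; P(data | r = 7) = (7/9)(6/8)(5/7) = 5/12; P(data | r = 8) = (8/9)(7/8)(6/7) = 2/3.
The prior-weighted likelihoods are 1/5 · 0 = 0, 1/5 · 1/84 = 1/420, 1/5 · 5/42 = 1/42, 1/5 · 5/12 = 1/12, 1/5 · 2/3 = 2/15; with total 17/70.
Therefore the posterior P(r = 8 | data) = (2/15) / (17/70) = 28/51.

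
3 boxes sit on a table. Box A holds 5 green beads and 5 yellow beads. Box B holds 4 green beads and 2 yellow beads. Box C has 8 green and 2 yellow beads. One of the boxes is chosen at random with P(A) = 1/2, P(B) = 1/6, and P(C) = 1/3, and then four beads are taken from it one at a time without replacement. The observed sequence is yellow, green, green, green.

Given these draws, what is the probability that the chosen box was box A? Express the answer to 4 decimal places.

0.3086

Compute the likelihood of the observed sequence for each case: P(data | box A) = (5/10)(5/9)(4/8)(3/7) = 5/84; P(data | box B) = (2/6)(4/5)(3/4)(2/3) = 2/15; P(data | box C) = (2/10)(8/9)(7/8)(6/7) = 2/15.
Weighting by the prior gives 1/2 · 5/84 = 5/168, 1/6 · 2/15 = 1/45, 1/3 · 2/15 = 2/45; with total 27/280.
Therefore the posterior P(box A | data) = (5/168) / (27/280) = 25/81.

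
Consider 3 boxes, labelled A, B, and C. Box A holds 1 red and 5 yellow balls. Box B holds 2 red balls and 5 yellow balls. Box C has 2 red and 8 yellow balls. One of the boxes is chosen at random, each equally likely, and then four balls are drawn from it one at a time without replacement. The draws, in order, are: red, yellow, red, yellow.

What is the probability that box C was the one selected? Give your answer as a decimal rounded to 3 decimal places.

0.318

The likelihood of the observed sequence under each hypothesis: P(data | box A) = (1/6)(5/5)(0/4) = 0; P(data | box B) = (2/7)(5/6)(1/5)(4/4) = 1/21; P(data | box C) = (2/10)(8/9)(1/8)(7/7) = 1/45.
Weighting by the prior gives 1/3 · 0 = 0, 1/3 · 1/21 = 1/63, 1/3 · 1/45 = 1/135; with total 22/945.
By Bayes' rule, P(box C | data) = (1/135) / (22/945) = 7/22.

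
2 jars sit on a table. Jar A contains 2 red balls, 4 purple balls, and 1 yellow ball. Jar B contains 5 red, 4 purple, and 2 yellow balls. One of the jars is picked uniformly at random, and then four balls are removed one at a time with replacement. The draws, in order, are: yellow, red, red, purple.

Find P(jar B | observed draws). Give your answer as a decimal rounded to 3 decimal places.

The likelihood of the observed sequence under each hypothesis: P(data | jar A) = (1/7)(2/7)(2/7)(4/7) = 0.0066639; P(data | jar B) = (2/11)(5/11)(5/11)(4/11) = 0.01366.
The prior-weighted likelihoods are 1/2 · 0.0066639 = 0.0033319, 1/2 · 0.01366 = 0.0068301; summing to 0.010162.
Hence P(jar B | data) = (0.0068301) / (0.010162) = 0.67212.

0.672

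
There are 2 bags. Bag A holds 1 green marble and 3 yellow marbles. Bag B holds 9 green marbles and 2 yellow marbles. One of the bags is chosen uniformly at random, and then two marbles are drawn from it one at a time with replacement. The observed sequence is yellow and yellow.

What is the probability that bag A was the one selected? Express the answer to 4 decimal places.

The likelihood of the observed sequence under each hypothesis: P(data | bag A) = (3/4)(3/4) = 0.5625; P(data | bag B) = (2/11)(2/11) = 0.033058.
The prior-weighted likelihoods are 1/2 · 0.5625 = 0.28125, 1/2 · 0.033058 = 0.016529; summing to 0.29778.
So P(bag A | data) = (0.28125) / (0.29778) = 0.94449.

0.9445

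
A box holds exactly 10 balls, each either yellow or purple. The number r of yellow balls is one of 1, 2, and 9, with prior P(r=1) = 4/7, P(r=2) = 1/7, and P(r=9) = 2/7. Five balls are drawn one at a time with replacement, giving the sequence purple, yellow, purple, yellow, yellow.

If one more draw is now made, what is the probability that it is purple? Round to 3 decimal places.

Under each hypothesis, the probability of the observed sequence is: P(data | r = 1) = (9/10)(1/10)(9/10)(1/10)(1/10) = 0.00081; P(data | r = 2) = (8/10)(2/10)(8/10)(2/10)(2/10) = 0.00512; P(data | r = 9) = (1/10)(9/10)(1/10)(9/10)(9/10) = 0.00729.
The prior-weighted likelihoods are 4/7 · 0.00081 = 0.00046286, 1/7 · 0.00512 = 0.00073143, 2/7 · 0.00729 = 0.0020829; these sum to 0.0032771.
Dividing through by the total gives posterior P(r = 1 | data) = 0.14124, P(r = 2 | data) = 0.22319, P(r = 9 | data) = 0.63557.
The predictive probability is P(purple next | data) = (9/10)(0.14124) + (4/5)(0.22319) + (1/10)(0.63557) = 0.36922.

0.369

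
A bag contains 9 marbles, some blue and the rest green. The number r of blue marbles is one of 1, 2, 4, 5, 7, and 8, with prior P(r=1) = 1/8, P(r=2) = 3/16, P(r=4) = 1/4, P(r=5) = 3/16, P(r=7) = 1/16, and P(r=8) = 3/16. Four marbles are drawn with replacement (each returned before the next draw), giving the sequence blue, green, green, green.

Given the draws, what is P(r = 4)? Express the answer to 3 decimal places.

0.327

The likelihood of the observed sequence under each hypothesis: P(data | r = 1) = (1/9)(8/9)(8/9)(8/9) = 0.078037; P(data | r = 2) = (2/9)(7/9)(7/9)(7/9) = 0.10456; P(data | r = 4) = (4/9)(5/9)(5/9)(5/9) = 0.076208; P(data | r = 5) = (5/9)(4/9)(4/9)(4/9) = 0.048773; P(data | r = 7) = (7/9)(2/9)(2/9)(2/9) = 0.0085353; P(data | r = 8) = (8/9)(1/9)(1/9)(1/9) = 0.0012193.
Multiplying each by its prior: 1/8 · 0.078037 = 0.0097546, 3/16 · 0.10456 = 0.019604, 1/4 · 0.076208 = 0.019052, 3/16 · 0.048773 = 0.0091449, 1/16 · 0.0085353 = 0.00053346, 3/16 · 0.0012193 = 0.00022862; with total 0.058318.
By Bayes' rule, P(r = 4 | data) = (0.019052) / (0.058318) = 0.32669.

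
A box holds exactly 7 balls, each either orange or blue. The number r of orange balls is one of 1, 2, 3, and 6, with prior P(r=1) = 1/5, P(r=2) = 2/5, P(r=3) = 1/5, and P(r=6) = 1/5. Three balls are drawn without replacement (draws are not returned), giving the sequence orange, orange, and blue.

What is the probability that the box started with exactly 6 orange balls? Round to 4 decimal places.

Under each hypothesis, the probability of the observed sequence is: P(data | r = 1) = (1/7)(0/6) = 0; P(data | r = 2) = (2/7)(1/6)(5/5) = 1/21; P(data | r = 3) = (3/7)(2/6)(4/5) = 4/35; P(data | r = 6) = (6/7)(5/6)(1/5) = 1/7.
The prior-weighted likelihoods are 1/5 · 0 = 0, 2/5 · 1/21 = 2/105, 1/5 · 4/35 = 4/175, 1/5 · 1/7 = 1/35; these sum to 37/525.
By Bayes' rule, P(r = 6 | data) = (1/35) / (37/525) = 15/37.

0.4054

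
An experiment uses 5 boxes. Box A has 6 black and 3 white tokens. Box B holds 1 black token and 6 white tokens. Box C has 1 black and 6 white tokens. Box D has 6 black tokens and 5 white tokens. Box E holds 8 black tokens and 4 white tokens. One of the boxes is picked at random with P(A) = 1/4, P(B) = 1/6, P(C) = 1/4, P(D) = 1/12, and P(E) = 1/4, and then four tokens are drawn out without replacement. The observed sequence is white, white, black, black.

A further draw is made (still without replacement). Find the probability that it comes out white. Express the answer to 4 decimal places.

0.2608

Compute the likelihood of the observed sequence for each case: P(data | box A) = (3/9)(2/8)(6/7)(5/6) = 0.059524; P(data | box B) = (6/7)(5/6)(1/5)(0/4) = 0; P(data | box C) = (6/7)(5/6)(1/5)(0/4) = 0; P(data | box D) = (5/11)(4/10)(6/9)(5/8) = 0.075758; P(data | box E) = (4/12)(3/11)(8/10)(7/9) = 0.056566.
The prior-weighted likelihoods are 1/4 · 0.059524 = 0.014881, 1/6 · 0 = 0, 1/4 · 0 = 0, 1/12 · 0.075758 = 0.0063131, 1/4 · 0.056566 = 0.014141; summing to 0.035335.
Dividing through by the total gives posterior P(box A | data) = 0.42113, P(box B | data) = 0, P(box C | data) = 0, P(box D | data) = 0.17866, P(box E | data) = 0.4002.
So P(white next | data) = Σ P(white next | H) P(H | data) = (1/5)(0.42113) + (3/7)(0.17866) + (1/4)(0.4002) = 0.26085.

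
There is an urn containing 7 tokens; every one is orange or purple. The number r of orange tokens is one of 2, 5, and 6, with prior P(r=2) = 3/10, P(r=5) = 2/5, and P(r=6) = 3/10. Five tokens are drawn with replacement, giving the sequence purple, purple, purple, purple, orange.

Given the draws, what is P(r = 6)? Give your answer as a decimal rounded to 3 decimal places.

0.004

Under each hypothesis, the probability of the observed sequence is: P(data | r = 2) = (5/7)(5/7)(5/7)(5/7)(2/7) = 0.074374; P(data | r = 5) = (2/7)(2/7)(2/7)(2/7)(5/7) = 0.0047599; P(data | r = 6) = (1/7)(1/7)(1/7)(1/7)(6/7) = 0.00035699.
Weighting by the prior gives 3/10 · 0.074374 = 0.022312, 2/5 · 0.0047599 = 0.001904, 3/10 · 0.00035699 = 0.0001071; with total 0.024323.
So P(r = 6 | data) = (0.0001071) / (0.024323) = 0.0044031.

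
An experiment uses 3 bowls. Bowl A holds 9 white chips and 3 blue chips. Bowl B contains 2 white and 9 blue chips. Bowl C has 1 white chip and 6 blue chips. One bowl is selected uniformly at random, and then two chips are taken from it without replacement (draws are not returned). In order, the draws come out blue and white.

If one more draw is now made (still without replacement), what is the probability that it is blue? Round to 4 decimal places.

0.6442

Under each hypothesis, the probability of the observed sequence is: P(data | bowl A) = (3/12)(9/11) = 0.20455; P(data | bowl B) = (9/11)(2/10) = 0.16364; P(data | bowl C) = (6/7)(1/6) = 0.14286.
Weighting by the prior gives 1/3 · 0.20455 = 0.068182, 1/3 · 0.16364 = 0.054545, 1/3 · 0.14286 = 0.047619; summing to 0.17035.
Normalising, the posterior is P(bowl A | data) = 0.40025, P(bowl B | data) = 0.3202, P(bowl C | data) = 0.27954.
The predictive probability is P(blue next | data) = (1/5)(0.40025) + (8/9)(0.3202) + (1)(0.27954) = 0.64422.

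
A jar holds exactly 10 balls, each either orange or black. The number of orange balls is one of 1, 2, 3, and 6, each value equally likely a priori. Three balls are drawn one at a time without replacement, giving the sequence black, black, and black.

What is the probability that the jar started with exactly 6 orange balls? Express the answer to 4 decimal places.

0.0223

The likelihood of the observed sequence under each hypothesis: P(data | r = 1) = (9/10)(8/9)(7/8) = 7/10; P(data | r = 2) = (8/10)(7/9)(6/8) = 7/15; P(data | r = 3) = (7/10)(6/9)(5/8) = 7/24; P(data | r = 6) = (4/10)(3/9)(2/8) = 1/30.
The prior-weighted likelihoods are 1/4 · 7/10 = 7/40, 1/4 · 7/15 = 7/60, 1/4 · 7/24 = 7/96, 1/4 · 1/30 = 1/120; summing to 179/480.
Therefore the posterior P(r = 6 | data) = (1/120) / (179/480) = 4/179.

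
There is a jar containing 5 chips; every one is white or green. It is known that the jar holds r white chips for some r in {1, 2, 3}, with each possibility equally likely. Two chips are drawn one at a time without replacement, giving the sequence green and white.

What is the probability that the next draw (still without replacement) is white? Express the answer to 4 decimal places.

The likelihood of the observed sequence under each hypothesis: P(data | r = 1) = (4/5)(1/4) = 1/5; P(data | r = 2) = (3/5)(2/4) = 3/10; P(data | r = 3) = (2/5)(3/4) = 3/10.
The prior-weighted likelihoods are 1/3 · 1/5 = 1/15, 1/3 · 3/10 = 1/10, 1/3 · 3/10 = 1/10; summing to 4/15.
Normalising, the posterior is P(r = 1 | data) = 1/4, P(r = 2 | data) = 3/8, P(r = 3 | data) = 3/8.
Averaging over the posterior, P(white next | data) = (0)(1/4) + (1/3)(3/8) + (2/3)(3/8) = 3/8.

0.3750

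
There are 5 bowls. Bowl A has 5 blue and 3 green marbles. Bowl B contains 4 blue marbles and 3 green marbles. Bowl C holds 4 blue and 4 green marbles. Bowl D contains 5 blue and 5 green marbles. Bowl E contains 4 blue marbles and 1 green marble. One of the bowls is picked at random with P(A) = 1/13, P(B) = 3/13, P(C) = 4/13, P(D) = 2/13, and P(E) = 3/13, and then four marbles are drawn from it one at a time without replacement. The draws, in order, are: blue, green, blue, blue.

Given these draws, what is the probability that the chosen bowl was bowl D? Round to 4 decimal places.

0.0907

For each hypothesis, P(data | H) works out to: P(data | bowl A) = (5/8)(3/7)(4/6)(3/5) = 0.10714; P(data | bowl B) = (4/7)(3/6)(3/5)(2/4) = 0.085714; P(data | bowl C) = (4/8)(4/7)(3/6)(2/5) = 0.057143; P(data | bowl D) = (5/10)(5/9)(4/8)(3/7) = 0.059524; P(data | bowl E) = (4/5)(1/4)(3/3)(2/2) = 0.2.
The prior-weighted likelihoods are 1/13 · 0.10714 = 0.0082418, 3/13 · 0.085714 = 0.01978, 4/13 · 0.057143 = 0.017582, 2/13 · 0.059524 = 0.0091575, 3/13 · 0.2 = 0.046154; summing to 0.10092.
So P(bowl D | data) = (0.0091575) / (0.10092) = 0.090744.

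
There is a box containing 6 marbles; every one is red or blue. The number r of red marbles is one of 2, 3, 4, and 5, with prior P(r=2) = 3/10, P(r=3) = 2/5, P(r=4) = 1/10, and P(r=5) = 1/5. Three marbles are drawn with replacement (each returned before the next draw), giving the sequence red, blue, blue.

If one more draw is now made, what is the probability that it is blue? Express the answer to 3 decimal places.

For each hypothesis, P(data | H) works out to: P(data | r = 2) = (2/6)(4/6)(4/6) = 4/27; P(data | r = 3) = (3/6)(3/6)(3/6) = 1/8; P(data | r = 4) = (4/6)(2/6)(2/6) = 2/27; P(data | r = 5) = (5/6)(1/6)(1/6) = 5/216.
The prior-weighted likelihoods are 3/10 · 4/27 = 2/45, 2/5 · 1/8 = 1/20, 1/10 · 2/27 = 1/135, 1/5 · 5/216 = 1/216; these sum to 23/216.
The posterior is then P(r = 2 | data) = 48/115, P(r = 3 | data) = 54/115, P(r = 4 | data) = 8/115, P(r = 5 | data) = 1/23.
The predictive probability is P(blue next | data) = (2/3)(48/115) + (1/2)(54/115) + (1/3)(8/115) + (1/6)(1/23) = 25/46.

0.543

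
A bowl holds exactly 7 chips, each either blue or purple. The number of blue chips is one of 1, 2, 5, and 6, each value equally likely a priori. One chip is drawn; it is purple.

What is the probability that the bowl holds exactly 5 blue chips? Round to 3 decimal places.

0.143

Under each hypothesis, the probability of this draw is: P(data | r = 1) = (6/7) = 6/7; P(data | r = 2) = (5/7) = 5/7; P(data | r = 5) = (2/7) = 2/7; P(data | r = 6) = (1/7) = 1/7.
Weighting by the prior gives 1/4 · 6/7 = 3/14, 1/4 · 5/7 = 5/28, 1/4 · 2/7 = 1/14, 1/4 · 1/7 = 1/28; these sum to 1/2.
So P(r = 5 | data) = (1/14) / (1/2) = 1/7.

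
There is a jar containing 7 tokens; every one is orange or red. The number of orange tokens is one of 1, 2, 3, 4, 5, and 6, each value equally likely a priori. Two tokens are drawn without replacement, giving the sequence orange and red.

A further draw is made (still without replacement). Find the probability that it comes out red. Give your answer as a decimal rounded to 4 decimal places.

The likelihood of the observed sequence under each hypothesis: P(data | r = 1) = (1/7)(6/6) = 1/7; P(data | r = 2) = (2/7)(5/6) = 5/21; P(data | r = 3) = (3/7)(4/6) = 2/7; P(data | r = 4) = (4/7)(3/6) = 2/7; P(data | r = 5) = (5/7)(2/6) = 5/21; P(data | r = 6) = (6/7)(1/6) = 1/7.
The prior-weighted likelihoods are 1/6 · 1/7 = 1/42, 1/6 · 5/21 = 5/126, 1/6 · 2/7 = 1/21, 1/6 · 2/7 = 1/21, 1/6 · 5/21 = 5/126, 1/6 · 1/7 = 1/42; summing to 2/9.
The posterior is then P(r = 1 | data) = 3/28, P(r = 2 | data) = 5/28, P(r = 3 | data) = 3/14, P(r = 4 | data) = 3/14, P(r = 5 | data) = 5/28, P(r = 6 | data) = 3/28.
Averaging over the posterior, P(red next | data) = (1)(3/28) + (4/5)(5/28) + (3/5)(3/14) + (2/5)(3/14) + (1/5)(5/28) + (0)(3/28) = 1/2.

0.5000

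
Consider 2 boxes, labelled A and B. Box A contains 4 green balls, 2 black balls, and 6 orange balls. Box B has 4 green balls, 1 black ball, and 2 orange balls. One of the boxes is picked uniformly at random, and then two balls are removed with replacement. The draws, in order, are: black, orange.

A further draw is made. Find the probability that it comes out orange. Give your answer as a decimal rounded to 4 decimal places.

The likelihood of the observed sequence under each hypothesis: P(data | box A) = (2/12)(6/12) = 0.083333; P(data | box B) = (1/7)(2/7) = 0.040816.
Weighting by the prior gives 1/2 · 0.083333 = 0.041667, 1/2 · 0.040816 = 0.020408; with total 0.062075.
The posterior is then P(box A | data) = 0.67123, P(box B | data) = 0.32877.
The predictive probability is P(orange next | data) = (1/2)(0.67123) + (2/7)(0.32877) = 0.42955.

0.4295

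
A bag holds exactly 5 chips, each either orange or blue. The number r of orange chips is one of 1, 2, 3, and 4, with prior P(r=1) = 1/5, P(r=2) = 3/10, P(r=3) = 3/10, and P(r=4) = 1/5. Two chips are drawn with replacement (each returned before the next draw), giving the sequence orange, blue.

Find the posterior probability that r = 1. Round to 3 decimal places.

Under each hypothesis, the probability of the observed sequence is: P(data | r = 1) = (1/5)(4/5) = 4/25; P(data | r = 2) = (2/5)(3/5) = 6/25; P(data | r = 3) = (3/5)(2/5) = 6/25; P(data | r = 4) = (4/5)(1/5) = 4/25.
Multiplying each by its prior: 1/5 · 4/25 = 4/125, 3/10 · 6/25 = 9/125, 3/10 · 6/25 = 9/125, 1/5 · 4/25 = 4/125; with total 26/125.
So P(r = 1 | data) = (4/125) / (26/125) = 2/13.

0.154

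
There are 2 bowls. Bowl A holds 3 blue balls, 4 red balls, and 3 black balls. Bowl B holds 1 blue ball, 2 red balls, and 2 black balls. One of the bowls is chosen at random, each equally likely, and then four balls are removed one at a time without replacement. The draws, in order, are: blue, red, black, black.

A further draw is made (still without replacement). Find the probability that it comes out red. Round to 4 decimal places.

0.8500

Compute the likelihood of the observed sequence for each case: P(data | bowl A) = (3/10)(4/9)(3/8)(2/7) = 1/70; P(data | bowl B) = (1/5)(2/4)(2/3)(1/2) = 1/30.
Weighting by the prior gives 1/2 · 1/70 = 1/140, 1/2 · 1/30 = 1/60; summing to 1/42.
The posterior is then P(bowl A | data) = 3/10, P(bowl B | data) = 7/10.
Averaging over the posterior, P(red next | data) = (1/2)(3/10) + (1)(7/10) = 17/20.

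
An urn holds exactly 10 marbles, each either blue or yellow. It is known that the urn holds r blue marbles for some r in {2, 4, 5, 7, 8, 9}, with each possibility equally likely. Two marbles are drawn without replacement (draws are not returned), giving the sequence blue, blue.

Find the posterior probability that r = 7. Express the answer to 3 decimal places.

0.206

Compute the likelihood of the observed sequence for each case: P(data | r = 2) = (2/10)(1/9) = 1/45; P(data | r = 4) = (4/10)(3/9) = 2/15; P(data | r = 5) = (5/10)(4/9) = 2/9; P(data | r = 7) = (7/10)(6/9) = 7/15; P(data | r = 8) = (8/10)(7/9) = 28/45; P(data | r = 9) = (9/10)(8/9) = 4/5.
The prior-weighted likelihoods are 1/6 · 1/45 = 1/270, 1/6 · 2/15 = 1/45, 1/6 · 2/9 = 1/27, 1/6 · 7/15 = 7/90, 1/6 · 28/45 = 14/135, 1/6 · 4/5 = 2/15; summing to 17/45.
Hence P(r = 7 | data) = (7/90) / (17/45) = 7/34.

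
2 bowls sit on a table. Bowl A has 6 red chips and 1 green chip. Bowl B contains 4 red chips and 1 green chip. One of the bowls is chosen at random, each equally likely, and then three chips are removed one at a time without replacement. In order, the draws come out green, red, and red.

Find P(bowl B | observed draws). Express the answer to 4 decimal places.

0.5833

The likelihood of the observed sequence under each hypothesis: P(data | bowl A) = (1/7)(6/6)(5/5) = 1/7; P(data | bowl B) = (1/5)(4/4)(3/3) = 1/5.
Weighting by the prior gives 1/2 · 1/7 = 1/14, 1/2 · 1/5 = 1/10; with total 6/35.
Hence P(bowl B | data) = (1/10) / (6/35) = 7/12.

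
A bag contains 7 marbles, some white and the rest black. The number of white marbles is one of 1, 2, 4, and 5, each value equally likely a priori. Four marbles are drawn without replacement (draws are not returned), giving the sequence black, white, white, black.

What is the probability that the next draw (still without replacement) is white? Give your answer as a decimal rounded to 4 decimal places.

0.5789

For each hypothesis, P(data | H) works out to: P(data | r = 1) = (6/7)(1/6)(0/5) = 0; P(data | r = 2) = (5/7)(2/6)(1/5)(4/4) = 1/21; P(data | r = 4) = (3/7)(4/6)(3/5)(2/4) = 3/35; P(data | r = 5) = (2/7)(5/6)(4/5)(1/4) = 1/21.
Multiplying each by its prior: 1/4 · 0 = 0, 1/4 · 1/21 = 1/84, 1/4 · 3/35 = 3/140, 1/4 · 1/21 = 1/84; summing to 19/420.
Normalising, the posterior is P(r = 1 | data) = 0, P(r = 2 | data) = 5/19, P(r = 4 | data) = 9/19, P(r = 5 | data) = 5/19.
So P(white next | data) = Σ P(white next | H) P(H | data) = (0)(5/19) + (2/3)(9/19) + (1)(5/19) = 11/19.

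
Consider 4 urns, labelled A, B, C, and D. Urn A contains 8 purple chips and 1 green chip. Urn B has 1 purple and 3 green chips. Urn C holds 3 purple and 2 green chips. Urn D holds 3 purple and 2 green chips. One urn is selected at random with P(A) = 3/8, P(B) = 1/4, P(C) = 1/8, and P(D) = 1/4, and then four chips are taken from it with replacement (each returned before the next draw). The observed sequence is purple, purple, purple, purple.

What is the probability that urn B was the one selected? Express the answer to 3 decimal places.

Compute the likelihood of the observed sequence for each case: P(data | urn A) = (8/9)(8/9)(8/9)(8/9) = 0.6243; P(data | urn B) = (1/4)(1/4)(1/4)(1/4) = 0.0039062; P(data | urn C) = (3/5)(3/5)(3/5)(3/5) = 0.1296; P(data | urn D) = (3/5)(3/5)(3/5)(3/5) = 0.1296.
Weighting by the prior gives 3/8 · 0.6243 = 0.23411, 1/4 · 0.0039062 = 0.00097656, 1/8 · 0.1296 = 0.0162, 1/4 · 0.1296 = 0.0324; these sum to 0.28369.
By Bayes' rule, P(urn B | data) = (0.00097656) / (0.28369) = 0.0034424.

0.003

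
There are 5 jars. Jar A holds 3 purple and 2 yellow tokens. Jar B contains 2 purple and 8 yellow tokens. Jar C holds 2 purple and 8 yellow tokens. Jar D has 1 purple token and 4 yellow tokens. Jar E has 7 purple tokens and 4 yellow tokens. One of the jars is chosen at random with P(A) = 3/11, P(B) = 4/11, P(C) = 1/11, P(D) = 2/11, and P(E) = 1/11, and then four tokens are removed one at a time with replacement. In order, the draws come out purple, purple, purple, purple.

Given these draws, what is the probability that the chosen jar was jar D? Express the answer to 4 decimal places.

0.0057

Under each hypothesis, the probability of the observed sequence is: P(data | jar A) = (3/5)(3/5)(3/5)(3/5) = 0.1296; P(data | jar B) = (2/10)(2/10)(2/10)(2/10) = 0.0016; P(data | jar C) = (2/10)(2/10)(2/10)(2/10) = 0.0016; P(data | jar D) = (1/5)(1/5)(1/5)(1/5) = 0.0016; P(data | jar E) = (7/11)(7/11)(7/11)(7/11) = 0.16399.
Multiplying each by its prior: 3/11 · 0.1296 = 0.035345, 4/11 · 0.0016 = 0.00058182, 1/11 · 0.0016 = 0.00014545, 2/11 · 0.0016 = 0.00029091, 1/11 · 0.16399 = 0.014908; these sum to 0.051272.
Therefore the posterior P(jar D | data) = (0.00029091) / (0.051272) = 0.0056738.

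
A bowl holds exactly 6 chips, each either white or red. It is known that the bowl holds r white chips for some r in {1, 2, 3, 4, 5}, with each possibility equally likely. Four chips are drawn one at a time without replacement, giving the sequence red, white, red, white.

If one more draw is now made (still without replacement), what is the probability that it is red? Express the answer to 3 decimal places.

The likelihood of the observed sequence under each hypothesis: P(data | r = 1) = (5/6)(1/5)(4/4)(0/3) = 0; P(data | r = 2) = (4/6)(2/5)(3/4)(1/3) = 1/15; P(data | r = 3) = (3/6)(3/5)(2/4)(2/3) = 1/10; P(data | r = 4) = (2/6)(4/5)(1/4)(3/3) = 1/15; P(data | r = 5) = (1/6)(5/5)(0/4) = 0.
Multiplying each by its prior: 1/5 · 0 = 0, 1/5 · 1/15 = 1/75, 1/5 · 1/10 = 1/50, 1/5 · 1/15 = 1/75, 1/5 · 0 = 0; summing to 7/150.
Normalising, the posterior is P(r = 1 | data) = 0, P(r = 2 | data) = 2/7, P(r = 3 | data) = 3/7, P(r = 4 | data) = 2/7, P(r = 5 | data) = 0.
Averaging over the posterior, P(red next | data) = (1)(2/7) + (1/2)(3/7) + (0)(2/7) = 1/2.

0.500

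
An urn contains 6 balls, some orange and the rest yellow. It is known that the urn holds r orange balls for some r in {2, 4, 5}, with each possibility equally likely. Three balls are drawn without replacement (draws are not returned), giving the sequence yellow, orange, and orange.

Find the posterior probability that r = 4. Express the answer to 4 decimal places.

The likelihood of the observed sequence under each hypothesis: P(data | r = 2) = (4/6)(2/5)(1/4) = 1/15; P(data | r = 4) = (2/6)(4/5)(3/4) = 1/5; P(data | r = 5) = (1/6)(5/5)(4/4) = 1/6.
Weighting by the prior gives 1/3 · 1/15 = 1/45, 1/3 · 1/5 = 1/15, 1/3 · 1/6 = 1/18; summing to 13/90.
Therefore the posterior P(r = 4 | data) = (1/15) / (13/90) = 6/13.

0.4615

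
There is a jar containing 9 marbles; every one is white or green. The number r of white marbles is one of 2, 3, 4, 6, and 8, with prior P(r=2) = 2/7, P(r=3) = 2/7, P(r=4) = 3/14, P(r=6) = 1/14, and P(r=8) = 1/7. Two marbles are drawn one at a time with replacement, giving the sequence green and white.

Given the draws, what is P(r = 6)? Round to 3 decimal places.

The likelihood of the observed sequence under each hypothesis: P(data | r = 2) = (7/9)(2/9) = 14/81; P(data | r = 3) = (6/9)(3/9) = 2/9; P(data | r = 4) = (5/9)(4/9) = 20/81; P(data | r = 6) = (3/9)(6/9) = 2/9; P(data | r = 8) = (1/9)(8/9) = 8/81.
The prior-weighted likelihoods are 2/7 · 14/81 = 4/81, 2/7 · 2/9 = 4/63, 3/14 · 20/81 = 10/189, 1/14 · 2/9 = 1/63, 1/7 · 8/81 = 8/567; these sum to 37/189.
Therefore the posterior P(r = 6 | data) = (1/63) / (37/189) = 3/37.

0.081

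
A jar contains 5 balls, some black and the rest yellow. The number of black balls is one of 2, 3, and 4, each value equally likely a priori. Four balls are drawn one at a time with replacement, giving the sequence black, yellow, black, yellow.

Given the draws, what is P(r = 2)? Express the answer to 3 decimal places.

For each hypothesis, P(data | H) works out to: P(data | r = 2) = (2/5)(3/5)(2/5)(3/5) = 0.0576; P(data | r = 3) = (3/5)(2/5)(3/5)(2/5) = 0.0576; P(data | r = 4) = (4/5)(1/5)(4/5)(1/5) = 0.0256.
The prior-weighted likelihoods are 1/3 · 0.0576 = 0.0192, 1/3 · 0.0576 = 0.0192, 1/3 · 0.0256 = 0.0085333; these sum to 0.046933.
By Bayes' rule, P(r = 2 | data) = (0.0192) / (0.046933) = 0.40909.

0.409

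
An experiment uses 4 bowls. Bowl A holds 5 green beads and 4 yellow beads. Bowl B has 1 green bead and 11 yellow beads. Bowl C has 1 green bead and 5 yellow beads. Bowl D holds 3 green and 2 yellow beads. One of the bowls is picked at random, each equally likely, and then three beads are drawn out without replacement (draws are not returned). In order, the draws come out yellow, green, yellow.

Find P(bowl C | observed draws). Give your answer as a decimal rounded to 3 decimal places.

The likelihood of the observed sequence under each hypothesis: P(data | bowl A) = (4/9)(5/8)(3/7) = 0.11905; P(data | bowl B) = (11/12)(1/11)(10/10) = 0.083333; P(data | bowl C) = (5/6)(1/5)(4/4) = 0.16667; P(data | bowl D) = (2/5)(3/4)(1/3) = 0.1.
Weighting by the prior gives 1/4 · 0.11905 = 0.029762, 1/4 · 0.083333 = 0.020833, 1/4 · 0.16667 = 0.041667, 1/4 · 0.1 = 0.025; summing to 0.11726.
So P(bowl C | data) = (0.041667) / (0.11726) = 0.35533.

0.355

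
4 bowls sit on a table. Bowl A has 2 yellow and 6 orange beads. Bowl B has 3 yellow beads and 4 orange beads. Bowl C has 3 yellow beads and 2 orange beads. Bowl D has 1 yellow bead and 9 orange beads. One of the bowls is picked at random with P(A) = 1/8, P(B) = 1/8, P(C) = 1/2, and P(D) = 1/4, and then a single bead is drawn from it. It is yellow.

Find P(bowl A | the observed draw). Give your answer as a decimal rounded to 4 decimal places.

Under each hypothesis, the probability of this draw is: P(data | bowl A) = (2/8) = 0.25; P(data | bowl B) = (3/7) = 0.42857; P(data | bowl C) = (3/5) = 0.6; P(data | bowl D) = (1/10) = 0.1.
Weighting by the prior gives 1/8 · 0.25 = 0.03125, 1/8 · 0.42857 = 0.053571, 1/2 · 0.6 = 0.3, 1/4 · 0.1 = 0.025; with total 0.40982.
By Bayes' rule, P(bowl A | data) = (0.03125) / (0.40982) = 0.076253.

0.0763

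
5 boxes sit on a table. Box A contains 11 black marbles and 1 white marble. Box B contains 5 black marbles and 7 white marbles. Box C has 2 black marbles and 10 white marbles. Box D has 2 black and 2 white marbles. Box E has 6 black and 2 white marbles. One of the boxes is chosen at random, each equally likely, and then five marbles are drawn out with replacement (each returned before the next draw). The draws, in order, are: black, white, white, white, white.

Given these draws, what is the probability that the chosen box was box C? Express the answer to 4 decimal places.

0.4936

The likelihood of the observed sequence under each hypothesis: P(data | box A) = (11/12)(1/12)(1/12)(1/12)(1/12) = 4.4207e-05; P(data | box B) = (5/12)(7/12)(7/12)(7/12)(7/12) = 0.048245; P(data | box C) = (2/12)(10/12)(10/12)(10/12)(10/12) = 0.080376; P(data | box D) = (2/4)(2/4)(2/4)(2/4)(2/4) = 0.03125; P(data | box E) = (6/8)(2/8)(2/8)(2/8)(2/8) = 0.0029297.
Weighting by the prior gives 1/5 · 4.4207e-05 = 8.8413e-06, 1/5 · 0.048245 = 0.0096491, 1/5 · 0.080376 = 0.016075, 1/5 · 0.03125 = 0.00625, 1/5 · 0.0029297 = 0.00058594; with total 0.032569.
Hence P(box C | data) = (0.016075) / (0.032569) = 0.49357.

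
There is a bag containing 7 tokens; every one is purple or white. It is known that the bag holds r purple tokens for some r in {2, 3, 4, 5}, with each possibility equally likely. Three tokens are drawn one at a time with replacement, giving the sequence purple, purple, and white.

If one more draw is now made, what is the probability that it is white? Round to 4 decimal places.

0.4527

Under each hypothesis, the probability of the observed sequence is: P(data | r = 2) = (2/7)(2/7)(5/7) = 20/343; P(data | r = 3) = (3/7)(3/7)(4/7) = 36/343; P(data | r = 4) = (4/7)(4/7)(3/7) = 48/343; P(data | r = 5) = (5/7)(5/7)(2/7) = 50/343.
The prior-weighted likelihoods are 1/4 · 20/343 = 5/343, 1/4 · 36/343 = 9/343, 1/4 · 48/343 = 12/343, 1/4 · 50/343 = 25/686; these sum to 11/98.
Normalising, the posterior is P(r = 2 | data) = 10/77, P(r = 3 | data) = 18/77, P(r = 4 | data) = 24/77, P(r = 5 | data) = 25/77.
Averaging over the posterior, P(white next | data) = (5/7)(10/77) + (4/7)(18/77) + (3/7)(24/77) + (2/7)(25/77) = 244/539.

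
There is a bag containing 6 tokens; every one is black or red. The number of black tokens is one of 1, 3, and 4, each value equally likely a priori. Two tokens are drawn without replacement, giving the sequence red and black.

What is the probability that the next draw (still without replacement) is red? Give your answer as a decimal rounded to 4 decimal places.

For each hypothesis, P(data | H) works out to: P(data | r = 1) = (5/6)(1/5) = 1/6; P(data | r = 3) = (3/6)(3/5) = 3/10; P(data | r = 4) = (2/6)(4/5) = 4/15.
Multiplying each by its prior: 1/3 · 1/6 = 1/18, 1/3 · 3/10 = 1/10, 1/3 · 4/15 = 4/45; summing to 11/45.
Dividing through by the total gives posterior P(r = 1 | data) = 5/22, P(r = 3 | data) = 9/22, P(r = 4 | data) = 4/11.
Averaging over the posterior, P(red next | data) = (1)(5/22) + (1/2)(9/22) + (1/4)(4/11) = 23/44.

0.5227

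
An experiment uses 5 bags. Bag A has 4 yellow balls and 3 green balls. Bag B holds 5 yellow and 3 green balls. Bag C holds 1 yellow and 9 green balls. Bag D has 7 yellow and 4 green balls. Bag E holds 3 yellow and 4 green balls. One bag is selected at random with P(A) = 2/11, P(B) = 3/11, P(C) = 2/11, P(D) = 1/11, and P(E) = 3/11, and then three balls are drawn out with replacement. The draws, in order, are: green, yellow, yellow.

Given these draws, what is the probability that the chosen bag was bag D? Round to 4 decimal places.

0.1228

Under each hypothesis, the probability of the observed sequence is: P(data | bag A) = (3/7)(4/7)(4/7) = 0.13994; P(data | bag B) = (3/8)(5/8)(5/8) = 0.14648; P(data | bag C) = (9/10)(1/10)(1/10) = 0.009; P(data | bag D) = (4/11)(7/11)(7/11) = 0.14726; P(data | bag E) = (4/7)(3/7)(3/7) = 0.10496.
Multiplying each by its prior: 2/11 · 0.13994 = 0.025444, 3/11 · 0.14648 = 0.03995, 2/11 · 0.009 = 0.0016364, 1/11 · 0.14726 = 0.013387, 3/11 · 0.10496 = 0.028624; summing to 0.10904.
By Bayes' rule, P(bag D | data) = (0.013387) / (0.10904) = 0.12277.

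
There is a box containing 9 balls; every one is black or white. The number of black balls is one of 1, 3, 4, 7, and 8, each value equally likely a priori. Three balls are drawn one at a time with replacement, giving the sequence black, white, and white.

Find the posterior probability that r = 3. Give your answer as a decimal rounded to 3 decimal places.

Under each hypothesis, the probability of the observed sequence is: P(data | r = 1) = (1/9)(8/9)(8/9) = 0.087791; P(data | r = 3) = (3/9)(6/9)(6/9) = 0.14815; P(data | r = 4) = (4/9)(5/9)(5/9) = 0.13717; P(data | r = 7) = (7/9)(2/9)(2/9) = 0.038409; P(data | r = 8) = (8/9)(1/9)(1/9) = 0.010974.
Weighting by the prior gives 1/5 · 0.087791 = 0.017558, 1/5 · 0.14815 = 0.02963, 1/5 · 0.13717 = 0.027435, 1/5 · 0.038409 = 0.0076818, 1/5 · 0.010974 = 0.0021948; summing to 0.084499.
Hence P(r = 3 | data) = (0.02963) / (0.084499) = 0.35065.

0.351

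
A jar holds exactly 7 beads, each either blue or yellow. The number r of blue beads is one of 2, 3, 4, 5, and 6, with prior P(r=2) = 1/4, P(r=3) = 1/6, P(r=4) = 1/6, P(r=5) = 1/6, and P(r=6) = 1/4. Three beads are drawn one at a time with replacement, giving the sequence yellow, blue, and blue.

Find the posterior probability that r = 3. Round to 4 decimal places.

Compute the likelihood of the observed sequence for each case: P(data | r = 2) = (5/7)(2/7)(2/7) = 0.058309; P(data | r = 3) = (4/7)(3/7)(3/7) = 0.10496; P(data | r = 4) = (3/7)(4/7)(4/7) = 0.13994; P(data | r = 5) = (2/7)(5/7)(5/7) = 0.14577; P(data | r = 6) = (1/7)(6/7)(6/7) = 0.10496.
Multiplying each by its prior: 1/4 · 0.058309 = 0.014577, 1/6 · 0.10496 = 0.017493, 1/6 · 0.13994 = 0.023324, 1/6 · 0.14577 = 0.024295, 1/4 · 0.10496 = 0.026239; these sum to 0.10593.
Therefore the posterior P(r = 3 | data) = (0.017493) / (0.10593) = 0.16514.

0.1651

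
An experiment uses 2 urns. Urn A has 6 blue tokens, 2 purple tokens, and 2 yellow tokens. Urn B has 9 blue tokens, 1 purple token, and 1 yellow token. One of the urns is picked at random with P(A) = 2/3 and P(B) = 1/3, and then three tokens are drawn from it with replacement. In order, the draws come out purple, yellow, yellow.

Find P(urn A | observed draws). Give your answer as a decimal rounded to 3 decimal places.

0.955

Under each hypothesis, the probability of the observed sequence is: P(data | urn A) = (2/10)(2/10)(2/10) = 0.008; P(data | urn B) = (1/11)(1/11)(1/11) = 0.00075131.
Weighting by the prior gives 2/3 · 0.008 = 0.0053333, 1/3 · 0.00075131 = 0.00025044; these sum to 0.0055838.
By Bayes' rule, P(urn A | data) = (0.0053333) / (0.0055838) = 0.95515.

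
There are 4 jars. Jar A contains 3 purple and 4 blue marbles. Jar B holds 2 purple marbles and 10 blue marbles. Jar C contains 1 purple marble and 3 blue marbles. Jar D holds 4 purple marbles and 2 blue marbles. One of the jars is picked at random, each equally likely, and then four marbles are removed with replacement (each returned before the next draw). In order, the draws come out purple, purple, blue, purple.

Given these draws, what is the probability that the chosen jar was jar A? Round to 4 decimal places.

Under each hypothesis, the probability of the observed sequence is: P(data | jar A) = (3/7)(3/7)(4/7)(3/7) = 0.044981; P(data | jar B) = (2/12)(2/12)(10/12)(2/12) = 0.003858; P(data | jar C) = (1/4)(1/4)(3/4)(1/4) = 0.011719; P(data | jar D) = (4/6)(4/6)(2/6)(4/6) = 0.098765.
Weighting by the prior gives 1/4 · 0.044981 = 0.011245, 1/4 · 0.003858 = 0.00096451, 1/4 · 0.011719 = 0.0029297, 1/4 · 0.098765 = 0.024691; summing to 0.039831.
By Bayes' rule, P(jar A | data) = (0.011245) / (0.039831) = 0.28233.

0.2823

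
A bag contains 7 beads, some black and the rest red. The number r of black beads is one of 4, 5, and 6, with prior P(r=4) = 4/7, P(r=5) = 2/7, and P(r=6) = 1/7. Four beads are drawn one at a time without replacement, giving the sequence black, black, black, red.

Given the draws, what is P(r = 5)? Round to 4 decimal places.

Under each hypothesis, the probability of the observed sequence is: P(data | r = 4) = (4/7)(3/6)(2/5)(3/4) = 3/35; P(data | r = 5) = (5/7)(4/6)(3/5)(2/4) = 1/7; P(data | r = 6) = (6/7)(5/6)(4/5)(1/4) = 1/7.
Weighting by the prior gives 4/7 · 3/35 = 12/245, 2/7 · 1/7 = 2/49, 1/7 · 1/7 = 1/49; with total 27/245.
Therefore the posterior P(r = 5 | data) = (2/49) / (27/245) = 10/27.

0.3704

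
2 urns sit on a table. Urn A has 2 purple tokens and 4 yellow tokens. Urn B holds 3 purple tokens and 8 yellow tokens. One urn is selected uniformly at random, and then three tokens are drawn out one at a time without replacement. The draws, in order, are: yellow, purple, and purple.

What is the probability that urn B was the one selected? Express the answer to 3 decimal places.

0.421

The likelihood of the observed sequence under each hypothesis: P(data | urn A) = (4/6)(2/5)(1/4) = 1/15; P(data | urn B) = (8/11)(3/10)(2/9) = 8/165.
Multiplying each by its prior: 1/2 · 1/15 = 1/30, 1/2 · 8/165 = 4/165; with total 19/330.
Hence P(urn B | data) = (4/165) / (19/330) = 8/19.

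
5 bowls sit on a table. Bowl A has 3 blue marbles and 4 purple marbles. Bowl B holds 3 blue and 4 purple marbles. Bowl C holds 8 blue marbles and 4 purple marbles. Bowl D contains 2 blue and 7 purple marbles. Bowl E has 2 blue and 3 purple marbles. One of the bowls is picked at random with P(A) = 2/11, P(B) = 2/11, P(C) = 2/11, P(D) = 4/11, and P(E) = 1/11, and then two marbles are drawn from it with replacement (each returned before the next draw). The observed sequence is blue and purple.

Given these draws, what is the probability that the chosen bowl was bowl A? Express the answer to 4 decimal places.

0.2079

For each hypothesis, P(data | H) works out to: P(data | bowl A) = (3/7)(4/7) = 0.2449; P(data | bowl B) = (3/7)(4/7) = 0.2449; P(data | bowl C) = (8/12)(4/12) = 0.22222; P(data | bowl D) = (2/9)(7/9) = 0.17284; P(data | bowl E) = (2/5)(3/5) = 0.24.
Multiplying each by its prior: 2/11 · 0.2449 = 0.044527, 2/11 · 0.2449 = 0.044527, 2/11 · 0.22222 = 0.040404, 4/11 · 0.17284 = 0.062851, 1/11 · 0.24 = 0.021818; with total 0.21413.
Hence P(bowl A | data) = (0.044527) / (0.21413) = 0.20795.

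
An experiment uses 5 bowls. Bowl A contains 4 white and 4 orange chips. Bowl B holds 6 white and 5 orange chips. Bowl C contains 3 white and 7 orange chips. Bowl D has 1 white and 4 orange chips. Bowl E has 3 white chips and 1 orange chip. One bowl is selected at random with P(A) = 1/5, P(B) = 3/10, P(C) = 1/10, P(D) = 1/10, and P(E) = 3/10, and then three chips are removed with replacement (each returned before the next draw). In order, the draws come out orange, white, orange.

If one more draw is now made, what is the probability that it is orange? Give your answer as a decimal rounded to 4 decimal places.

The likelihood of the observed sequence under each hypothesis: P(data | bowl A) = (4/8)(4/8)(4/8) = 0.125; P(data | bowl B) = (5/11)(6/11)(5/11) = 0.1127; P(data | bowl C) = (7/10)(3/10)(7/10) = 0.147; P(data | bowl D) = (4/5)(1/5)(4/5) = 0.128; P(data | bowl E) = (1/4)(3/4)(1/4) = 0.046875.
Multiplying each by its prior: 1/5 · 0.125 = 0.025, 3/10 · 0.1127 = 0.033809, 1/10 · 0.147 = 0.0147, 1/10 · 0.128 = 0.0128, 3/10 · 0.046875 = 0.014063; these sum to 0.10037.
The posterior is then P(bowl A | data) = 0.24907, P(bowl B | data) = 0.33684, P(bowl C | data) = 0.14646, P(bowl D | data) = 0.12753, P(bowl E | data) = 0.1401.
So P(orange next | data) = Σ P(orange next | H) P(H | data) = (1/2)(0.24907) + (5/11)(0.33684) + (7/10)(0.14646) + (4/5)(0.12753) + (1/4)(0.1401) = 0.51721.

0.5172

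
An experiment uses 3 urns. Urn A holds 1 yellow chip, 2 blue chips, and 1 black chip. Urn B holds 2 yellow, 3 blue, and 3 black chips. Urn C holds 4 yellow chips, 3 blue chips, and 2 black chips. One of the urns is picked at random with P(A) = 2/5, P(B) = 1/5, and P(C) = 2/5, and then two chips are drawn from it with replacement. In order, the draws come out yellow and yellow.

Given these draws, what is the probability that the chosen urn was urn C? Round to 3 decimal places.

For each hypothesis, P(data | H) works out to: P(data | urn A) = (1/4)(1/4) = 0.0625; P(data | urn B) = (2/8)(2/8) = 0.0625; P(data | urn C) = (4/9)(4/9) = 0.19753.
Weighting by the prior gives 2/5 · 0.0625 = 0.025, 1/5 · 0.0625 = 0.0125, 2/5 · 0.19753 = 0.079012; with total 0.11651.
Hence P(urn C | data) = (0.079012) / (0.11651) = 0.67815.

0.678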